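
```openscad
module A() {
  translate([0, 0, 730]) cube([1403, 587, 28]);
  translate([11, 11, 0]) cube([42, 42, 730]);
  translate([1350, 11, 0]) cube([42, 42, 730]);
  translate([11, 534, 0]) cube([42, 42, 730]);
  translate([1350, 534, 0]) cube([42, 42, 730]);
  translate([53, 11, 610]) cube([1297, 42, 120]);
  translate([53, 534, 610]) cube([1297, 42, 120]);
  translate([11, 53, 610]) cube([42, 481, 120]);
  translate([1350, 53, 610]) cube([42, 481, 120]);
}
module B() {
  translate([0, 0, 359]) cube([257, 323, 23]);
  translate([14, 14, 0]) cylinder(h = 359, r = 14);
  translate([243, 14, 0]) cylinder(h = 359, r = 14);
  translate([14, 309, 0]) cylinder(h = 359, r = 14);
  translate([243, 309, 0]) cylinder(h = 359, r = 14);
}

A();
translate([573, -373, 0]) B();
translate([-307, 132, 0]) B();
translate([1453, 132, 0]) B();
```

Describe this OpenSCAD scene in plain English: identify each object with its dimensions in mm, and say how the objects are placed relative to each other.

A is a rectangular dining table. The top is 1403×587×28 mm with its upper surface at z = 758 mm. It stands on four 42×42 mm square legs, each inset 11 mm from the nearest pair of top edges, running from the floor to the underside of the top. Four apron rails, 42 mm thick and 120 mm tall, run between adjacent legs with their top edges flush with the underside of the top and their outer faces flush with the legs' outer faces.

B is a four-legged stool. The seat is a 257×323×23 mm slab whose top surface is at z = 382 mm; four round legs, each 28 mm in diameter, run from the floor (z = 0) to the underside of the seat, each leg's axis is inset half a diameter from the nearest pair of seat edges (so the leg's bounding box is flush with the corner).

Three stools sit around the table at the −y, −x, +x sides.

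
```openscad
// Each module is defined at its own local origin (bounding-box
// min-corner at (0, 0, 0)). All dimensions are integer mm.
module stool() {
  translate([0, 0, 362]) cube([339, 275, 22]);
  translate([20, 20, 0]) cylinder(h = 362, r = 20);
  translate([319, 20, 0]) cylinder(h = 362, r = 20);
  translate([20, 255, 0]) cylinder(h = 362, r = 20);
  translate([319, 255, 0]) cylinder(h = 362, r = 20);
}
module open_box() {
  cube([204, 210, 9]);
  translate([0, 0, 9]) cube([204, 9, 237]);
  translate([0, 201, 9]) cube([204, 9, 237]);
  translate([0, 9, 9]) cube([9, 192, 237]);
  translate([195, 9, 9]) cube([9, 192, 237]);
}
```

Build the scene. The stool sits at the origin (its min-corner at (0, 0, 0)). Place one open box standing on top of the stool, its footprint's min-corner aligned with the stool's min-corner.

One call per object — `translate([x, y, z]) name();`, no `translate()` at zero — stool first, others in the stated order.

stool();
translate([0, 0, 384]) open_box();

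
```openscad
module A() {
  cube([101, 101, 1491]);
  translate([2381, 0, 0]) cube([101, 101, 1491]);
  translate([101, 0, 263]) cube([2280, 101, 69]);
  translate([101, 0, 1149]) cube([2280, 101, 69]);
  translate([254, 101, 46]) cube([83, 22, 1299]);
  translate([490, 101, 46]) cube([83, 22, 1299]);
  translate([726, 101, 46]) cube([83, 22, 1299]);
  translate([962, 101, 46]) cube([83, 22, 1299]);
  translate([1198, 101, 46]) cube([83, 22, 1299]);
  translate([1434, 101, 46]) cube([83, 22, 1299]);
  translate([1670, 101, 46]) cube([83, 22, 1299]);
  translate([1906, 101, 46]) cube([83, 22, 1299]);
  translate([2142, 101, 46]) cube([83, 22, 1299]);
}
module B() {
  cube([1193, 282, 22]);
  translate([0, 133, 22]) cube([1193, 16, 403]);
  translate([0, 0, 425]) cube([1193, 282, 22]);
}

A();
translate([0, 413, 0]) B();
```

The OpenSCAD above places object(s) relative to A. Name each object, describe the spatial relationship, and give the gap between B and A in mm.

The I-beam's nearest face is 290 mm from the fence section's +y face.

A is a fence section. B is an I-beam. The I-beam is on the floor beside the fence section on its +y side. The gap between the I-beam and the fence section is 290 mm.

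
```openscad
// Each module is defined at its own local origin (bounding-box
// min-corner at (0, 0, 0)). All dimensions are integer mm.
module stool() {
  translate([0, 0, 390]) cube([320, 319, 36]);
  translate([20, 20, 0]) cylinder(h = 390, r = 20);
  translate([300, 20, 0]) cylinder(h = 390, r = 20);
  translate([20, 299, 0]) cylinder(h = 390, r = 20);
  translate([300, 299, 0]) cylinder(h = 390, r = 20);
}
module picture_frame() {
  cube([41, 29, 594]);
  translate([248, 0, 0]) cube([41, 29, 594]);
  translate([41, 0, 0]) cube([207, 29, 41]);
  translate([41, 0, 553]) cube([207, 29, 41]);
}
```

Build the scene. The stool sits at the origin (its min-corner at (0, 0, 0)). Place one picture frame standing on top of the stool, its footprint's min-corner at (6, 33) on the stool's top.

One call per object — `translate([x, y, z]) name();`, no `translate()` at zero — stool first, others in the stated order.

stool();
translate([6, 33, 426]) picture_frame();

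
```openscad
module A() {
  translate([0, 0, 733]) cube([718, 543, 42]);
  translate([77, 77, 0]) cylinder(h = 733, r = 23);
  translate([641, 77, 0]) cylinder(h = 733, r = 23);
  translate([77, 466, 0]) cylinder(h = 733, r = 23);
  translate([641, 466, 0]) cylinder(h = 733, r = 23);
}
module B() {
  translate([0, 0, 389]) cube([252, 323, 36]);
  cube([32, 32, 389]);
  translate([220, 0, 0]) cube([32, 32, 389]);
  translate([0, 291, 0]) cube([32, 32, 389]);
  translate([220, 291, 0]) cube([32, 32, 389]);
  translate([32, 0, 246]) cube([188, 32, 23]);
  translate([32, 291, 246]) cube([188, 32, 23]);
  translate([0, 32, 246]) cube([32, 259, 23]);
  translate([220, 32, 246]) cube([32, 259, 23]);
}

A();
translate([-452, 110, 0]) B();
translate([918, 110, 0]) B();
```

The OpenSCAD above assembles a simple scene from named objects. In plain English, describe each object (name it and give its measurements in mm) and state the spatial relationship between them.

A is a table: top 718 mm (x) × 543 mm (y), 42 mm thick, upper face at z = 775 mm, on four round legs of 46 mm diameter, each leg's bounding box inset 54 mm from the nearest pair of top edges, running from z = 0 to the bottom of the top.

B is a simple wooden stool: a rectangular seat 252 mm (x) by 323 mm (y), 36 mm thick, top face at z = 425 mm, on four square legs, each 32×32 mm in cross-section. The legs rest on z = 0, each flush with a corner of the seat. Four stretchers, 32 mm wide and 23 mm tall, connect adjacent legs with their undersides at z = 246 mm, each running between the inner faces of the legs it joins and aligned with the legs' outer faces on the other axis.

Two stools sit around the table at the −x, +x sides.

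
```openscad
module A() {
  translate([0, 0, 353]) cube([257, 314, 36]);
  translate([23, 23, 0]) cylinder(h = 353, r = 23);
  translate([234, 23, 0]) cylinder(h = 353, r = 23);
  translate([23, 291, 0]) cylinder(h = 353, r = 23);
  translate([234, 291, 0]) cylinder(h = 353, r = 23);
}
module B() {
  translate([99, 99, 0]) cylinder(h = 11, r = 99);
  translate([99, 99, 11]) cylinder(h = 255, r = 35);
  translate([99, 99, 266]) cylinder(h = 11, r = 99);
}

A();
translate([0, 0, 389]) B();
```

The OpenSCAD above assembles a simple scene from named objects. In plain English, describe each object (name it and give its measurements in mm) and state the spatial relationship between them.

A is a simple wooden stool: a rectangular seat 257 mm (x) by 314 mm (y), 36 mm thick, top face at z = 389 mm, on four round legs, each 46 mm in diameter. The legs rest on z = 0, each leg's axis is inset half a diameter from the nearest pair of seat edges (so the leg's bounding box is flush with the corner).

B is a spool: two coaxial disc flanges of radius 99 mm and thickness 11 mm, joined by a core cylinder of radius 35 mm and height 255 mm. The lower flange rests on z = 0 and the three cylinders share a vertical axis.

The spool is on top of the stool.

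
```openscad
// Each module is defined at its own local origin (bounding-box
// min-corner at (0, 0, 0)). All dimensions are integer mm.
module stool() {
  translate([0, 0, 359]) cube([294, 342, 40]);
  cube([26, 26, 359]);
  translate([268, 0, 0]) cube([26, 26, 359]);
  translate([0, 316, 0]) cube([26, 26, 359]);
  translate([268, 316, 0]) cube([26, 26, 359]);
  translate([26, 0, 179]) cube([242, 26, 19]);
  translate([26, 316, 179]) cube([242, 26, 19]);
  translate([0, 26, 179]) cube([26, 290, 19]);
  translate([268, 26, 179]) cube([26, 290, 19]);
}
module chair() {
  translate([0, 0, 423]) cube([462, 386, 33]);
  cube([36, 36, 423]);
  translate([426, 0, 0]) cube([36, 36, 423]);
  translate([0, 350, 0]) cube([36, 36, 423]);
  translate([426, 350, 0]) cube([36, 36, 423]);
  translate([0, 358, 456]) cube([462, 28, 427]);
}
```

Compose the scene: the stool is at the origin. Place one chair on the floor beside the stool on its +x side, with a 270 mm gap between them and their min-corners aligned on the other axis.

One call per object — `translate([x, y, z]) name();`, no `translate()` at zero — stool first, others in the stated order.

stool();
translate([564, 0, 0]) chair();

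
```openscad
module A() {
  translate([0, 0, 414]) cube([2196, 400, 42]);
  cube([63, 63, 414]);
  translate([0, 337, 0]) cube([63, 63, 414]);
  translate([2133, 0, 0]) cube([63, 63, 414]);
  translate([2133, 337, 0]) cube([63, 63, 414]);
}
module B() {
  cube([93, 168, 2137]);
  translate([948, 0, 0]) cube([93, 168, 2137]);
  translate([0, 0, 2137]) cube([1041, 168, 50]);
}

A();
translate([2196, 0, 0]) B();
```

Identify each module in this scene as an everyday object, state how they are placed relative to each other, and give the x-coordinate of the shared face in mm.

A is a bench. B is a door frame. The door frame is against the bench's +x side, with their −y faces flush. The x-coordinate of the shared face is 2196 mm.

The bench's +x face and the door frame's −x face are both at x = 2196 mm.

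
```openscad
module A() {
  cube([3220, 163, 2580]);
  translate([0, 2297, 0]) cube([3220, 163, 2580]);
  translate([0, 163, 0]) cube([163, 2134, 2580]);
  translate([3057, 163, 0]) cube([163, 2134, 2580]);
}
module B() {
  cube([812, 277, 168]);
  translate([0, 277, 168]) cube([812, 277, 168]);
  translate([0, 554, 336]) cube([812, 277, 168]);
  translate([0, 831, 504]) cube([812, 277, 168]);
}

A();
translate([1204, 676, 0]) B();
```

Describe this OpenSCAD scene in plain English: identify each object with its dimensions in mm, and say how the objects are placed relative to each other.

A is the wall frame of a small rectangular building: four walls, each 2580 mm tall and 163 mm thick, enclosing a footprint 3220 mm (x) by 2460 mm (y) outside-to-outside, with no floor or roof. The front and back walls (the −y and +y sides) span the full width; the two side walls fit between them.

B is a run of 4 identical solid stair steps. Each tread is 812×277 mm and each step block is 168 mm high. Step 1 rests on the floor; step k is offset from step 1 by (k−1)×277 mm in y and (k−1)×168 mm in z.

The staircase sits inside the house frame, centred.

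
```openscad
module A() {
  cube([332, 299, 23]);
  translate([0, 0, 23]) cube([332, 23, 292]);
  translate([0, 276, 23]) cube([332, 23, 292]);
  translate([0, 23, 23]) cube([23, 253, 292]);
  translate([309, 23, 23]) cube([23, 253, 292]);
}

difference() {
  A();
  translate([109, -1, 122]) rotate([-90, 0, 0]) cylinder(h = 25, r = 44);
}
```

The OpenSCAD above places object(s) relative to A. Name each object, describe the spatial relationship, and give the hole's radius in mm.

A is an open box. The open box has a circular hole through its front wall. The hole's radius is 44 mm.

The subtracted cylinder has r = 44 mm.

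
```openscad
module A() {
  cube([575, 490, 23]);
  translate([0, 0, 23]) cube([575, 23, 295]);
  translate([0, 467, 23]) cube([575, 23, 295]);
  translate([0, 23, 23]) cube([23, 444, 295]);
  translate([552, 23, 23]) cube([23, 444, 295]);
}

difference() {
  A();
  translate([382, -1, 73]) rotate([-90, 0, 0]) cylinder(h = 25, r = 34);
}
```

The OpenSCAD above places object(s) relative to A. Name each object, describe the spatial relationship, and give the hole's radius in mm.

A is an open box. The open box has a circular hole through its front wall. The hole's radius is 34 mm.

The subtracted cylinder has r = 34 mm.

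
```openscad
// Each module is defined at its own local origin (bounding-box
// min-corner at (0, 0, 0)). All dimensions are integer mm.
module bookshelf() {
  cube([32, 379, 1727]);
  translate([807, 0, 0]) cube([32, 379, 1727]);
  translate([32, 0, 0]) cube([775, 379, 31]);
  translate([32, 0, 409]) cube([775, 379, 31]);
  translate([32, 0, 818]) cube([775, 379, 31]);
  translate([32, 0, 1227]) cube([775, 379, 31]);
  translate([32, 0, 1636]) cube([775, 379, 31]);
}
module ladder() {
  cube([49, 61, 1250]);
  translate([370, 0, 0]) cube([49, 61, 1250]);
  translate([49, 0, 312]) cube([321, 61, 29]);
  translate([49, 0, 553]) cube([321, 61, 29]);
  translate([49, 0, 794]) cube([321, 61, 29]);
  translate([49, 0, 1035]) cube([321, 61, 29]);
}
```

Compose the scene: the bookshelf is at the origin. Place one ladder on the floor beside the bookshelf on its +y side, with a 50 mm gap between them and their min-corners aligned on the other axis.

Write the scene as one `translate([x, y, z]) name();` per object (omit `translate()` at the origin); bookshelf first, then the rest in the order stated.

bookshelf();
translate([0, 429, 0]) ladder();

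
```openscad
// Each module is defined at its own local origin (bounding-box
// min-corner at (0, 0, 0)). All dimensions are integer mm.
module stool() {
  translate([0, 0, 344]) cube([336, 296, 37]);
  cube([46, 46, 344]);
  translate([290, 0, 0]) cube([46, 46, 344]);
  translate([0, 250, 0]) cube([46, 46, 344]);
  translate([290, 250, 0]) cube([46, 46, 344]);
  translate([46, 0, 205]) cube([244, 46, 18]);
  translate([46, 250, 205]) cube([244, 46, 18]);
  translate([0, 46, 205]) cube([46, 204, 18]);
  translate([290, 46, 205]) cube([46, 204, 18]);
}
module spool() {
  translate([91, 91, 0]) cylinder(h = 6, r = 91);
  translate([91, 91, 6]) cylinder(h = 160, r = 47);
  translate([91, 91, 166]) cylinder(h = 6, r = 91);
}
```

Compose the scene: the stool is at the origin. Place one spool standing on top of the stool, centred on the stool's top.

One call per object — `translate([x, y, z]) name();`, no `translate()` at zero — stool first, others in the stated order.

stool();
translate([77, 57, 381]) spool();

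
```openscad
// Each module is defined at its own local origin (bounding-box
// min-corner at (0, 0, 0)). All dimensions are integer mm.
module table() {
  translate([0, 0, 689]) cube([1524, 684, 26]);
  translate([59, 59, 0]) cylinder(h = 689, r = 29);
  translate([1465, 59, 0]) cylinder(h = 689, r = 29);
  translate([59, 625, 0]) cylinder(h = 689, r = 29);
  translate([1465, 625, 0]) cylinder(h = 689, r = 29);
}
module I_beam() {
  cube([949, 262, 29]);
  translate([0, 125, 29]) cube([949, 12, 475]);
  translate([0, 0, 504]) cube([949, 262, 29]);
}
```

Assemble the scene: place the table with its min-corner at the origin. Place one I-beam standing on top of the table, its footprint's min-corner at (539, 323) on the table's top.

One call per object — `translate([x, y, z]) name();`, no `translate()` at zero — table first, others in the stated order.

table();
translate([539, 323, 715]) I_beam();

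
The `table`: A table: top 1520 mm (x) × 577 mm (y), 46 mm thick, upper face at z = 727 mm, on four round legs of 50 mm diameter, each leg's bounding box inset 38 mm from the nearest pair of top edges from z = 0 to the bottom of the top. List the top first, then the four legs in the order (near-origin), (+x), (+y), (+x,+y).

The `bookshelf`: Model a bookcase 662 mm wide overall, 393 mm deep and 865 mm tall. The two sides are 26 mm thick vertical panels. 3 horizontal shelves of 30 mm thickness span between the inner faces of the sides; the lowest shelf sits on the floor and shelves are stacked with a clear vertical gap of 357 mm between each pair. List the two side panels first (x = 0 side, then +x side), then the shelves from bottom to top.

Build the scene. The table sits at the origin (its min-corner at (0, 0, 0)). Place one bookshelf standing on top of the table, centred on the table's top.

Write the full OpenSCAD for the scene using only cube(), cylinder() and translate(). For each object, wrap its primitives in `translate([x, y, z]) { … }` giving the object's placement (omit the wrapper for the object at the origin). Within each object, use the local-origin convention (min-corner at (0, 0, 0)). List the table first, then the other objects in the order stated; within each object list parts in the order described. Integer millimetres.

translate([0, 0, 681]) cube([1520, 577, 46]);
translate([63, 63, 0]) cylinder(h = 681, r = 25);
translate([1457, 63, 0]) cylinder(h = 681, r = 25);
translate([63, 514, 0]) cylinder(h = 681, r = 25);
translate([1457, 514, 0]) cylinder(h = 681, r = 25);
translate([429, 92, 727]) {
  cube([26, 393, 865]);
  translate([636, 0, 0]) cube([26, 393, 865]);
  translate([26, 0, 0]) cube([610, 393, 30]);
  translate([26, 0, 387]) cube([610, 393, 30]);
  translate([26, 0, 774]) cube([610, 393, 30]);
}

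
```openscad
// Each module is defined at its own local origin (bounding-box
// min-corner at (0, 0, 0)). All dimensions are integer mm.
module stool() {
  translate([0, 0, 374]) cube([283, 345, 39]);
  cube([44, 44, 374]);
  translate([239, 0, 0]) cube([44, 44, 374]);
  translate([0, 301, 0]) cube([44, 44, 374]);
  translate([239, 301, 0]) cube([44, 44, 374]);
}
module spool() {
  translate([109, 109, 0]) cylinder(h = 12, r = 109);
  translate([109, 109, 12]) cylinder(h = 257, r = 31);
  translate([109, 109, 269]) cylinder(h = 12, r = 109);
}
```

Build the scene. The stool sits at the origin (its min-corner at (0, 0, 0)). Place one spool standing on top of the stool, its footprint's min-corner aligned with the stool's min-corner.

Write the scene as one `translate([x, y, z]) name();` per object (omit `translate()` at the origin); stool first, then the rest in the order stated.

stool();
translate([0, 0, 413]) spool();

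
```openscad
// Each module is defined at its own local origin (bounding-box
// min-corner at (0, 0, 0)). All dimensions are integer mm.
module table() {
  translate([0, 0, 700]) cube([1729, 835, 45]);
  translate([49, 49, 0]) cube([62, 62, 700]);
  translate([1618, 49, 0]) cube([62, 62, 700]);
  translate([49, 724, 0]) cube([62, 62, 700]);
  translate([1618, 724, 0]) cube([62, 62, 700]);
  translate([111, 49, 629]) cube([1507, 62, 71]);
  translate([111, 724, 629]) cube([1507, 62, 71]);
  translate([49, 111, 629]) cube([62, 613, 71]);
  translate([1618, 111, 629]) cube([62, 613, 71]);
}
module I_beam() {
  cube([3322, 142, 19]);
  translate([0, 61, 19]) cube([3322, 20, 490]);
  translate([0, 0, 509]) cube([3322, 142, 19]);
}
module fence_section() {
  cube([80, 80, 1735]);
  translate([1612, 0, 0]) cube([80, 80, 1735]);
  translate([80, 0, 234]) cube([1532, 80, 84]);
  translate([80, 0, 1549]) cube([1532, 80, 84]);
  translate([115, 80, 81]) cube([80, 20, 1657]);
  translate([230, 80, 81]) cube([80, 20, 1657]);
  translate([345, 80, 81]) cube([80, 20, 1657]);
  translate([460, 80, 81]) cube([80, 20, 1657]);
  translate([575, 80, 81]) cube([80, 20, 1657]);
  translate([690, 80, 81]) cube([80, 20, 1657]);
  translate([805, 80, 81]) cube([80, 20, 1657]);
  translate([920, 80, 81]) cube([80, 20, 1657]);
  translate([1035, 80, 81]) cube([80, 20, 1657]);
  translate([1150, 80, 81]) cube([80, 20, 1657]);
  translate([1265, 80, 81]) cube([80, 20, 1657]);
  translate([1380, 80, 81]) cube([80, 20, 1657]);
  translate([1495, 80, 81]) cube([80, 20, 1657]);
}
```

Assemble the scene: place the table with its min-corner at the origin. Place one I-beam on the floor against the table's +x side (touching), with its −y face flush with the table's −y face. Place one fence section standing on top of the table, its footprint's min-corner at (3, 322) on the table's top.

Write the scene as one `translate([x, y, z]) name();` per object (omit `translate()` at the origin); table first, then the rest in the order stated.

table();
translate([1729, 0, 0]) I_beam();
translate([3, 322, 745]) fence_section();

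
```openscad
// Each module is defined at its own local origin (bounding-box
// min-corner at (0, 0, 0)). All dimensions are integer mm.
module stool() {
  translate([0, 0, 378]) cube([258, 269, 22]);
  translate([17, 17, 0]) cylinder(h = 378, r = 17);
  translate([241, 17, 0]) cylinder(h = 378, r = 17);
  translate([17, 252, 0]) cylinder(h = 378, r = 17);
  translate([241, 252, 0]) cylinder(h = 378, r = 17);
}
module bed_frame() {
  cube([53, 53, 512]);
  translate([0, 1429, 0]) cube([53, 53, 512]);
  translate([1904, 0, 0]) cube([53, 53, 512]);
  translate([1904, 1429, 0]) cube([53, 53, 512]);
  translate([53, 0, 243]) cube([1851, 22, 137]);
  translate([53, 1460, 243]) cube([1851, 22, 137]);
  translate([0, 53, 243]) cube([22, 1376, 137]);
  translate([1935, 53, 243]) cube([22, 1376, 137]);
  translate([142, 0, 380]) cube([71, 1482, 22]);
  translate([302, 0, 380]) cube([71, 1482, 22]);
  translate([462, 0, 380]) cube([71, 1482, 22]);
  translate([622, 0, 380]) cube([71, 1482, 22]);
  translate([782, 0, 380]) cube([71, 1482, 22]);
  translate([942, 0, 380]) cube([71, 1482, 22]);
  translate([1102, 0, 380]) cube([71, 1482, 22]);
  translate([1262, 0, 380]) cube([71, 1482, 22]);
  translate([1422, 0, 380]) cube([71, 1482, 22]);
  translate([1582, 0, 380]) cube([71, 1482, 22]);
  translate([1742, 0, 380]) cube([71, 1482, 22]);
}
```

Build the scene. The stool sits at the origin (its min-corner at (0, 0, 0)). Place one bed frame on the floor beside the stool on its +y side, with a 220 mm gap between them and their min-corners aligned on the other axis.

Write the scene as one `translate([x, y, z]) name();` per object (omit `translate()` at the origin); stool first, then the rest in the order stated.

stool();
translate([0, 489, 0]) bed_frame();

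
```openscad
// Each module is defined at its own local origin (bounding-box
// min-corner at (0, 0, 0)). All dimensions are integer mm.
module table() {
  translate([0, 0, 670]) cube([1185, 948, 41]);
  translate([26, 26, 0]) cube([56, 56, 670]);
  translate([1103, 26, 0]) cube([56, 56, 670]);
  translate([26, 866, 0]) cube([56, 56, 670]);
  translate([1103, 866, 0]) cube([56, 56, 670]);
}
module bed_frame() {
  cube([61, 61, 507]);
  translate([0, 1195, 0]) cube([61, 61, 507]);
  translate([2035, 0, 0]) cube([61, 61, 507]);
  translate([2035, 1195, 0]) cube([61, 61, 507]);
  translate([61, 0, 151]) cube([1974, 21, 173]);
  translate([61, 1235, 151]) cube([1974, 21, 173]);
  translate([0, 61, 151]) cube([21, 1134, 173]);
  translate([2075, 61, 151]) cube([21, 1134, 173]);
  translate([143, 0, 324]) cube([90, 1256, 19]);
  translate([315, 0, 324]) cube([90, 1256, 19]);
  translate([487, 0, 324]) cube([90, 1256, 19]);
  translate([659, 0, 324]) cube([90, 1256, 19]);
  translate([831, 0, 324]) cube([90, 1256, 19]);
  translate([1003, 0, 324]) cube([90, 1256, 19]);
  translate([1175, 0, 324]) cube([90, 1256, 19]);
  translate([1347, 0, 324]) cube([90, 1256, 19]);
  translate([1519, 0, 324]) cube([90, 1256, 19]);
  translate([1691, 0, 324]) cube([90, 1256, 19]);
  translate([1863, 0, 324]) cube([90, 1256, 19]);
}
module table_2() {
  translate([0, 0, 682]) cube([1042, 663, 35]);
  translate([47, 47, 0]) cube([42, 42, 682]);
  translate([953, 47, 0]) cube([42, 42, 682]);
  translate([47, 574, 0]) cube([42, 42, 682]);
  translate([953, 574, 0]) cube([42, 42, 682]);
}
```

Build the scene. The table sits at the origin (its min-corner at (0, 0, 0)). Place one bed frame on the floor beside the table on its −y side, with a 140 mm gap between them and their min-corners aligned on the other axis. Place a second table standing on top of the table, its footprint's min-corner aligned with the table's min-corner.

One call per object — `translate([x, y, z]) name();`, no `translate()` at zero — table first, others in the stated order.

table();
translate([0, -1396, 0]) bed_frame();
translate([0, 0, 711]) table_2();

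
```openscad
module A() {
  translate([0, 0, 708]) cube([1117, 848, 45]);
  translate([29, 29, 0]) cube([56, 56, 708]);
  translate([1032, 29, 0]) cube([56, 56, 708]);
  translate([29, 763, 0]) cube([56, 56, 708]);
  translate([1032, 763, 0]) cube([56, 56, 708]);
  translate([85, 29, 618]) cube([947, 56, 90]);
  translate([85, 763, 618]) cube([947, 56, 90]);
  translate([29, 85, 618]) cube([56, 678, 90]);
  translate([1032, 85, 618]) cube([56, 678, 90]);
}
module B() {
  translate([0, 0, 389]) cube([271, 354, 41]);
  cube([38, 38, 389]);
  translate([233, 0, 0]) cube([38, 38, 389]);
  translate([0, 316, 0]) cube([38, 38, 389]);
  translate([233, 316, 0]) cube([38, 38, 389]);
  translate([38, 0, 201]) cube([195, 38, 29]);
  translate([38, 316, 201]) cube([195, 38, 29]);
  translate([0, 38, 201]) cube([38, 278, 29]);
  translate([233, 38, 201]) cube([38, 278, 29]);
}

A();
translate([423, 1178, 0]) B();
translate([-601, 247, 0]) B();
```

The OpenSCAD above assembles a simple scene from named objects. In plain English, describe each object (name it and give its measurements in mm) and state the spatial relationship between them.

A is a table: top 1117 mm (x) × 848 mm (y), 45 mm thick, upper face at z = 753 mm, on four 56×56 mm square legs, each inset 29 mm from the nearest pair of top edges, running from z = 0 to the bottom of the top. Four apron rails, 56 mm thick and 90 mm tall, run between adjacent legs with their top edges flush with the underside of the top and their outer faces flush with the legs' outer faces.

B is a four-legged stool. The seat is 271×354 mm, 41 mm thick, top at z = 430 mm. It stands on four square legs, each 38×38 mm in cross-section, from z = 0 to the seat underside, each flush with a corner of the seat. Four stretchers, 38 mm wide and 29 mm tall, connect adjacent legs with their undersides at z = 201 mm, each running between the inner faces of the legs it joins and aligned with the legs' outer faces on the other axis.

Two stools sit around the table at the +y, −x sides.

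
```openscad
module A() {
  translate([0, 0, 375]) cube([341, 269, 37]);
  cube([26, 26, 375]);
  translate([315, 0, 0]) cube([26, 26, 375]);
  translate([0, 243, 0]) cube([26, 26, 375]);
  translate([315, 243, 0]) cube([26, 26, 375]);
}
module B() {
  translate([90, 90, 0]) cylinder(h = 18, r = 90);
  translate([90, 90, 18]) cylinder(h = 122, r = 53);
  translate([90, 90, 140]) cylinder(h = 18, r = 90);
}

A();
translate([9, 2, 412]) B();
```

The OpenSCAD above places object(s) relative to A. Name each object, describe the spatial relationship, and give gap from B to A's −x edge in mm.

A is a stool. B is a spool. The spool is on top of the stool. The gap from the spool to the stool's −x edge is 9 mm.

The spool's min-x is at 9; the stool's min-x is 0; gap = 9 mm.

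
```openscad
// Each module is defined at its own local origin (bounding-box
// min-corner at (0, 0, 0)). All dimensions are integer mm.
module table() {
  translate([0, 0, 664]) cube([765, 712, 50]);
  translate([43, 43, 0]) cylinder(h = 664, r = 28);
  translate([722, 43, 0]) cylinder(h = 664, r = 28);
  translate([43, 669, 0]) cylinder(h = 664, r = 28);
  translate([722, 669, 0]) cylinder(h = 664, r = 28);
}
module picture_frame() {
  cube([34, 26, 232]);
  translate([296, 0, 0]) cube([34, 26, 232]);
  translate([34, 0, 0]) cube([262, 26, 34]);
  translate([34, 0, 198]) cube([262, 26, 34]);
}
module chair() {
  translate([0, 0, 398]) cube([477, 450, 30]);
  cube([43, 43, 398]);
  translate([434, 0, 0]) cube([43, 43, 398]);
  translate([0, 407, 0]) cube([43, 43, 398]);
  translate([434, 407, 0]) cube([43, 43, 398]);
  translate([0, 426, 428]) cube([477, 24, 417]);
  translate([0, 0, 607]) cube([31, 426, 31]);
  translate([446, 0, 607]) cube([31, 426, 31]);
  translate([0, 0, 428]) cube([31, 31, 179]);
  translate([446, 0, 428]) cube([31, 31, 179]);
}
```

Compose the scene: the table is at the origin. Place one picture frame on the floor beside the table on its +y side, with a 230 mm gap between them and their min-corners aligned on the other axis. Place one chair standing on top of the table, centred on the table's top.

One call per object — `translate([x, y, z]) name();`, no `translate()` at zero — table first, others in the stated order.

table();
translate([0, 942, 0]) picture_frame();
translate([144, 131, 714]) chair();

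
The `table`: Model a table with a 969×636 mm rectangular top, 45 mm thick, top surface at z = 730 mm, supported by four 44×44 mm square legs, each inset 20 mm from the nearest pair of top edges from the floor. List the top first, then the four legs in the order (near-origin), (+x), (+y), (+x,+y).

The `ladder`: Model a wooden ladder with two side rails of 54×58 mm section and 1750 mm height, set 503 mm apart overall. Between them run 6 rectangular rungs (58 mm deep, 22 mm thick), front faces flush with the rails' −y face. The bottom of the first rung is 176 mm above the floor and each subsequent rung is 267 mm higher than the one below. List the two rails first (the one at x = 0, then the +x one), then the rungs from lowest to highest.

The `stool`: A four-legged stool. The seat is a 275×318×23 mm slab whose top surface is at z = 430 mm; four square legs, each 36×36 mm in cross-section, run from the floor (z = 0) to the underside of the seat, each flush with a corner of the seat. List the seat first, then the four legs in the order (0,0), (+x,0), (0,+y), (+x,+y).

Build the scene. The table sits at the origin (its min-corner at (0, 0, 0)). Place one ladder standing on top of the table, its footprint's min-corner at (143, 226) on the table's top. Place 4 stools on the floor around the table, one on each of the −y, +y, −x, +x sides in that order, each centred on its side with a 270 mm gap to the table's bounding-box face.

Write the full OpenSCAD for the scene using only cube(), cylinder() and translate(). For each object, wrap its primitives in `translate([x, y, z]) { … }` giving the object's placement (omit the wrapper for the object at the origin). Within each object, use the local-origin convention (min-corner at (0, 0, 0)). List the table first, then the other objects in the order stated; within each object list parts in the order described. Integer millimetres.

translate([0, 0, 685]) cube([969, 636, 45]);
translate([20, 20, 0]) cube([44, 44, 685]);
translate([905, 20, 0]) cube([44, 44, 685]);
translate([20, 572, 0]) cube([44, 44, 685]);
translate([905, 572, 0]) cube([44, 44, 685]);
translate([143, 226, 730]) {
  cube([54, 58, 1750]);
  translate([449, 0, 0]) cube([54, 58, 1750]);
  translate([54, 0, 176]) cube([395, 58, 22]);
  translate([54, 0, 443]) cube([395, 58, 22]);
  translate([54, 0, 710]) cube([395, 58, 22]);
  translate([54, 0, 977]) cube([395, 58, 22]);
  translate([54, 0, 1244]) cube([395, 58, 22]);
  translate([54, 0, 1511]) cube([395, 58, 22]);
}
translate([347, -588, 0]) {
  translate([0, 0, 407]) cube([275, 318, 23]);
  cube([36, 36, 407]);
  translate([239, 0, 0]) cube([36, 36, 407]);
  translate([0, 282, 0]) cube([36, 36, 407]);
  translate([239, 282, 0]) cube([36, 36, 407]);
}
translate([347, 906, 0]) {
  translate([0, 0, 407]) cube([275, 318, 23]);
  cube([36, 36, 407]);
  translate([239, 0, 0]) cube([36, 36, 407]);
  translate([0, 282, 0]) cube([36, 36, 407]);
  translate([239, 282, 0]) cube([36, 36, 407]);
}
translate([-545, 159, 0]) {
  translate([0, 0, 407]) cube([275, 318, 23]);
  cube([36, 36, 407]);
  translate([239, 0, 0]) cube([36, 36, 407]);
  translate([0, 282, 0]) cube([36, 36, 407]);
  translate([239, 282, 0]) cube([36, 36, 407]);
}
translate([1239, 159, 0]) {
  translate([0, 0, 407]) cube([275, 318, 23]);
  cube([36, 36, 407]);
  translate([239, 0, 0]) cube([36, 36, 407]);
  translate([0, 282, 0]) cube([36, 36, 407]);
  translate([239, 282, 0]) cube([36, 36, 407]);
}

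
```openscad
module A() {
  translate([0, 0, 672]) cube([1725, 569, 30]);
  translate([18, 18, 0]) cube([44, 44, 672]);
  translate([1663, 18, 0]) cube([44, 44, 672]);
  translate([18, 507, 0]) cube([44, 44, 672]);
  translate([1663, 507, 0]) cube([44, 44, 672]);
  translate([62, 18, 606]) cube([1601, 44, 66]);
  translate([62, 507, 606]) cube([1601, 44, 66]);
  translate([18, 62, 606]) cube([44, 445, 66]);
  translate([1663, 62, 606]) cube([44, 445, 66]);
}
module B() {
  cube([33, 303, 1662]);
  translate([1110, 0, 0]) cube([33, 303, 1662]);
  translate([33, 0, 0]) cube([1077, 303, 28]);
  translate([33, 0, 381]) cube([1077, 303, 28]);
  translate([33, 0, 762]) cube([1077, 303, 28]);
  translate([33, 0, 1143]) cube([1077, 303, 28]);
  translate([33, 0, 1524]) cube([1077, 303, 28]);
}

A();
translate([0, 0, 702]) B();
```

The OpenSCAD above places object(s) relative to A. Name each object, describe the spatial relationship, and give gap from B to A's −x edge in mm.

A is a table. B is a bookshelf. The bookshelf is on top of the table. The gap from the bookshelf to the table's −x edge is 0 mm.

The bookshelf's min-x is at 0; the table's min-x is 0; gap = 0 mm.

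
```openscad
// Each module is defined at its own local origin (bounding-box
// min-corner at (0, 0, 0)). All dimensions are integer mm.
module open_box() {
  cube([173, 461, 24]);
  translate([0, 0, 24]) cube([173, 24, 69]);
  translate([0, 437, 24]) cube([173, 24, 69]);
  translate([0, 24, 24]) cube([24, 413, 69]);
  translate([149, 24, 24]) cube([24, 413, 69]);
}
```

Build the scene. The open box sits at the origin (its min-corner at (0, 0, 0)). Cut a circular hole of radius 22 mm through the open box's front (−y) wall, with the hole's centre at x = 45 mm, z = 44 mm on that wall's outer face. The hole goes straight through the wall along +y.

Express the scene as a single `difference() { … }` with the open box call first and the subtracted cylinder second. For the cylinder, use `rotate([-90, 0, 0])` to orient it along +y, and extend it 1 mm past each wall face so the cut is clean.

difference() {
  open_box();
  translate([45, -1, 44]) rotate([-90, 0, 0]) cylinder(h = 26, r = 22);
}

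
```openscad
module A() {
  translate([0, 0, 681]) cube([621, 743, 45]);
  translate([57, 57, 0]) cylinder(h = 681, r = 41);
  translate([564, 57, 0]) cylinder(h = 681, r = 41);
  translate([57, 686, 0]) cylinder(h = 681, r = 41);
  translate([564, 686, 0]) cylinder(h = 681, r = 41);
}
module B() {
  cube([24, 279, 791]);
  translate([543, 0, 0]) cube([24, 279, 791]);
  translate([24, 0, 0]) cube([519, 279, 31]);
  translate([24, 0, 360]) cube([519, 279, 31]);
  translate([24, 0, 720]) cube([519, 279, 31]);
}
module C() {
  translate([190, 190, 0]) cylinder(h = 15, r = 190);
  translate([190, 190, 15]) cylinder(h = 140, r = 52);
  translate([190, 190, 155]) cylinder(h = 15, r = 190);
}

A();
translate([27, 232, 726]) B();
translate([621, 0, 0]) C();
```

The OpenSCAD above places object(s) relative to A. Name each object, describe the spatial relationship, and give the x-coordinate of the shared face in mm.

A is a table. B is a bookshelf. C is a spool. The bookshelf is on top of the table, centred. The spool is against the table's +x side, with their −y faces flush. The x-coordinate of the shared face is 621 mm.

The table's +x face and the spool's −x face are both at x = 621 mm.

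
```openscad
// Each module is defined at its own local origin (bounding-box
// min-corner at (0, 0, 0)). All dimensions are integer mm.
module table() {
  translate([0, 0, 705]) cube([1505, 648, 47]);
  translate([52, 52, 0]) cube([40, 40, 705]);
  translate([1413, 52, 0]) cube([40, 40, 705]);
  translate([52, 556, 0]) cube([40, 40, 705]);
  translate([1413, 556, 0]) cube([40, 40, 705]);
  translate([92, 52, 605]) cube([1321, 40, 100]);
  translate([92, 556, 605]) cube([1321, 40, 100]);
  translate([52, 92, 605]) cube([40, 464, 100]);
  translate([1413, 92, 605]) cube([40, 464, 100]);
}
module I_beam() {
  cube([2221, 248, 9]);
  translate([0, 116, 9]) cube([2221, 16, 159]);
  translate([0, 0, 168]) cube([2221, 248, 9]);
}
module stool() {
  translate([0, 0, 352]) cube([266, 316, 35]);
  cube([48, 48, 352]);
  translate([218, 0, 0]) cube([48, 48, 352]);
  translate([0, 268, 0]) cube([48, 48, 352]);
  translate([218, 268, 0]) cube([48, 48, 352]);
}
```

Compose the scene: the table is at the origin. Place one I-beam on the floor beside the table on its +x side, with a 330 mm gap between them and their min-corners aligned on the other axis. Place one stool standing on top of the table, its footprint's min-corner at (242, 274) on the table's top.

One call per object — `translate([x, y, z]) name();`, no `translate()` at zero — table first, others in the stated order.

table();
translate([1835, 0, 0]) I_beam();
translate([242, 274, 752]) stool();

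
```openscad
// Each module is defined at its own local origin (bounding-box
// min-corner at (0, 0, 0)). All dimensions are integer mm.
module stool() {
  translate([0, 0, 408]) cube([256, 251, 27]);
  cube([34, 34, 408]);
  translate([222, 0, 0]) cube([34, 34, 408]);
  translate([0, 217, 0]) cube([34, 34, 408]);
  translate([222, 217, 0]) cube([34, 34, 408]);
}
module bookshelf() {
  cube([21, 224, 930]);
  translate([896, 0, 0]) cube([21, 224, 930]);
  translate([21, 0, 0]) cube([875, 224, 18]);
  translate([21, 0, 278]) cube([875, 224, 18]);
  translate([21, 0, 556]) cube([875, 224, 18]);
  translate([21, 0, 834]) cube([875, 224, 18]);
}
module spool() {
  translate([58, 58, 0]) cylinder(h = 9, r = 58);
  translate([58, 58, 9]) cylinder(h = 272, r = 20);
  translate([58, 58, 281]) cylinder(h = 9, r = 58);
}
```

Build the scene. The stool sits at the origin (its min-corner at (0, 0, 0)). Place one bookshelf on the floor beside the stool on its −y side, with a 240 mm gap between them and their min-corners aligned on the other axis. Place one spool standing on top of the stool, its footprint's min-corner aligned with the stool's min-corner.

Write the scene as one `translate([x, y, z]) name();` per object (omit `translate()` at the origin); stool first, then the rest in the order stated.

stool();
translate([0, -464, 0]) bookshelf();
translate([0, 0, 435]) spool();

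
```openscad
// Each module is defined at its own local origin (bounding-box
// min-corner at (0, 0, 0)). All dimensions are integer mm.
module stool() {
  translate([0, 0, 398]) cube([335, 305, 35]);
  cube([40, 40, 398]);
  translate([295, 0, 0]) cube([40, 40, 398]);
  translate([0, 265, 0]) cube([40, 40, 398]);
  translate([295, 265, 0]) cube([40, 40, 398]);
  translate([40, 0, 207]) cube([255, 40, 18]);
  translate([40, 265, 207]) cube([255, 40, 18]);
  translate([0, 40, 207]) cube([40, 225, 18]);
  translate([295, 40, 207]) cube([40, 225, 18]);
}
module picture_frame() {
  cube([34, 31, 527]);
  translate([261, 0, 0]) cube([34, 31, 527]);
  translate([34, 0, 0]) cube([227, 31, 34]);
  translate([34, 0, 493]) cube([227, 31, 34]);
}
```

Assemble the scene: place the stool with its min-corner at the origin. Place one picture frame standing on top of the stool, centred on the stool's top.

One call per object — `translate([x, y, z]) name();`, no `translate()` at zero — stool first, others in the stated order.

stool();
translate([20, 137, 433]) picture_frame();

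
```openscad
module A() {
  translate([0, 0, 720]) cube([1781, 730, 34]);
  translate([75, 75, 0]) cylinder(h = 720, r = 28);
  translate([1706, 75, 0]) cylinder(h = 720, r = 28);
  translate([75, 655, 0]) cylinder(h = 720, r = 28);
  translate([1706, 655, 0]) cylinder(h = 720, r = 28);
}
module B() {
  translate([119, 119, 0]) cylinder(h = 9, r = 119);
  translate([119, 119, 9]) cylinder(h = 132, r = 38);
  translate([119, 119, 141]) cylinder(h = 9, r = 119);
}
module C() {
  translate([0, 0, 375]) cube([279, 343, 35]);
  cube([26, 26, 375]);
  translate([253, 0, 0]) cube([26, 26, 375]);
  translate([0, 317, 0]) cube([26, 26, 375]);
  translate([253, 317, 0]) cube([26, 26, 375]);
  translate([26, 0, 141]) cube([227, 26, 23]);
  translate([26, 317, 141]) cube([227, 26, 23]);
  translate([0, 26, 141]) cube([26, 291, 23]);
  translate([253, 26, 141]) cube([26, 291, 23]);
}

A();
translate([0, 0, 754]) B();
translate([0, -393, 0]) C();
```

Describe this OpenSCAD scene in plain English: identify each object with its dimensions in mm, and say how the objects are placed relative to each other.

A is a table: top 1781 mm (x) × 730 mm (y), 34 mm thick, upper face at z = 754 mm, on four round legs of 56 mm diameter, each leg's bounding box inset 47 mm from the nearest pair of top edges, running from z = 0 to the bottom of the top.

B is a spool: two coaxial disc flanges of radius 119 mm and thickness 9 mm, joined by a core cylinder of radius 38 mm and height 132 mm. The lower flange rests on z = 0 and the three cylinders share a vertical axis.

C is a four-legged stool. The seat is 279×343 mm, 35 mm thick, top at z = 410 mm. It stands on four square legs, each 26×26 mm in cross-section, from z = 0 to the seat underside, each flush with a corner of the seat. Four stretchers, 26 mm wide and 23 mm tall, connect adjacent legs with their undersides at z = 141 mm, each running between the inner faces of the legs it joins and aligned with the legs' outer faces on the other axis.

The spool is on top of the table. The stool is on the floor beside the table on its −y side.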